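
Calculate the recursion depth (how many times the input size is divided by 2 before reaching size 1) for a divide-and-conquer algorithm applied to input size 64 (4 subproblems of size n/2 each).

For divide and conquer with division factor 2:

Problem sizes at each level:
Level 0: 64
Level 1: 32
Level 2: 16
Level 3: 8
Level 4: 4
Level 5: 2
Level 6: 1

The root is level 0 and the size-1 base case is level 6 (the tree spans levels 0 through 6, i.e. 7 levels counting the root), so the depth is the number of divisions: log_2(64) = 6

The recursion tree depth is log_2(64) = 6. At each level, the problem size is divided by 2, so it takes 6 divisions to reduce to a base case of size 1. The algorithm makes 4 recursive calls at each level.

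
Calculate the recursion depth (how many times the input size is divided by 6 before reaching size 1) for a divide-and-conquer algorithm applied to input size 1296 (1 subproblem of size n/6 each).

For divide and conquer with division factor 6:

Problem sizes at each level:
Level 0: 1296
Level 1: 216
Level 2: 36
Level 3: 6
Level 4: 1

The root is level 0 and the size-1 base case is level 4 (the tree spans levels 0 through 4, i.e. 5 levels counting the root), so the depth is the number of divisions: log_6(1296) = 4

The recursion tree depth is log_6(1296) = 4. At each level, the problem size is divided by 6, so it takes 4 divisions to reduce to a base case of size 1. The algorithm makes 1 recursive call at each level.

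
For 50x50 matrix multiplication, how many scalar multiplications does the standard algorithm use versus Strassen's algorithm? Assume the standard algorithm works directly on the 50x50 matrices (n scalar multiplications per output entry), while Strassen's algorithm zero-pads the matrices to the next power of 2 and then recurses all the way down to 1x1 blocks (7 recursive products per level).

Matrix multiplication for 50x50 matrices:

Strassen's algorithm requires power-of-2 dimensions. Pad 50x50 to 64x64 (next power of 2).

Standard algorithm: 50^3 = 125000 multiplications
Strassen's algorithm: 7^(log2(64)) = 7^6 = 117649 multiplications
Savings: 125000 - 117649 = 7351 multiplications

Standard: 125000 multiplications (50^3). Strassen: 117649 multiplications (7^6, after padding to 64x64). Strassen reduces 8 recursive multiplications to 7 at each level.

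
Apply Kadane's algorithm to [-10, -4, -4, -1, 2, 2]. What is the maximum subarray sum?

Using Kadane's algorithm on [-10, -4, -4, -1, 2, 2]:

Scanning through the array:
Position 1 (value -4): max_ending_here = -4, max_so_far = -4
Position 2 (value -4): max_ending_here = -4, max_so_far = -4
Position 3 (value -1): max_ending_here = -1, max_so_far = -1
Position 4 (value 2): max_ending_here = 2, max_so_far = 2
Position 5 (value 2): max_ending_here = 4, max_so_far = 4

Maximum subarray: [2, 2]
Maximum sum: 4

The maximum subarray is [2, 2] with sum 4. This subarray runs from index 4 to index 5.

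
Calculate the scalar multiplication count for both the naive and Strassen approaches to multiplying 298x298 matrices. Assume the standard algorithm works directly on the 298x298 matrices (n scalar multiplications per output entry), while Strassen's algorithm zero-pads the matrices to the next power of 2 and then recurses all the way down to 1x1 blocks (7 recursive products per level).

Matrix multiplication for 298x298 matrices:

Strassen's algorithm requires power-of-2 dimensions. Pad 298x298 to 512x512 (next power of 2).

Standard algorithm: 298^3 = 26463592 multiplications
Strassen's algorithm: 7^(log2(512)) = 7^9 = 40353607 multiplications
Difference: 26463592 - 40353607 = -13890015 (Strassen uses MORE here due to padding overhead — for small or just-over-power-of-2 n, padding can outweigh the per-level savings)

Standard: 26463592 multiplications (298^3). Strassen: 40353607 multiplications (7^9, after padding to 512x512). Strassen reduces 8 recursive multiplications to 7 at each level.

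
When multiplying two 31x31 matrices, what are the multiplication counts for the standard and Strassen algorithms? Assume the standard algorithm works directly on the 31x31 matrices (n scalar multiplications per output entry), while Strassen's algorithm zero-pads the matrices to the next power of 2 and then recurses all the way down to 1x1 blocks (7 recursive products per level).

Matrix multiplication for 31x31 matrices:

Strassen's algorithm requires power-of-2 dimensions. Pad 31x31 to 32x32 (next power of 2).

Standard algorithm: 31^3 = 29791 multiplications
Strassen's algorithm: 7^(log2(32)) = 7^5 = 16807 multiplications
Savings: 29791 - 16807 = 12984 multiplications

Standard: 29791 multiplications (31^3). Strassen: 16807 multiplications (7^5, after padding to 32x32). Strassen reduces 8 recursive multiplications to 7 at each level.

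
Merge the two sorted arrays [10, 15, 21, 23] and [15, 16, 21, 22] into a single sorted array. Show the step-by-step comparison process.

Merging process:

Compare 10 vs 15: take 10 from left. Merged: [10]
Compare 15 vs 15: take 15 from left. Merged: [10, 15]
Compare 21 vs 15: take 15 from right. Merged: [10, 15, 15]
Compare 21 vs 16: take 16 from right. Merged: [10, 15, 15, 16]
Compare 21 vs 21: take 21 from left. Merged: [10, 15, 15, 16, 21]
Compare 23 vs 21: take 21 from right. Merged: [10, 15, 15, 16, 21, 21]
Compare 23 vs 22: take 22 from right. Merged: [10, 15, 15, 16, 21, 21, 22]
Append remaining from left: [23]. Merged: [10, 15, 15, 16, 21, 21, 22, 23]

Final merged array: [10, 15, 15, 16, 21, 21, 22, 23]
Total comparisons: 7

The merged array is [10, 15, 15, 16, 21, 21, 22, 23], requiring 7 comparisons. The merge step runs in O(n) time where n is the total number of elements.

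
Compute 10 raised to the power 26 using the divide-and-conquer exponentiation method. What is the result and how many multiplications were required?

Computing 10^26 by squaring (build up from 10^1; each line after the first costs one multiplication):

10^1 = 10
10^2 = (10^1)^2 = 10^2 = 100
10^3 = 10 * 10^2 = 10 * 100 = 1000
10^6 = (10^3)^2 = 1000^2 = 1000000
10^12 = (10^6)^2 = 1000000^2 = 1000000000000
10^13 = 10 * 10^12 = 10 * 1000000000000 = 10000000000000
10^26 = (10^13)^2 = 10000000000000^2 = 100000000000000000000000000

Result: 100000000000000000000000000
Multiplications needed: 6 (6 lines after 10^1)

10^26 = 100000000000000000000000000. Using exponentiation by squaring, this requires 6 multiplications. The key idea: if the exponent is even, square the half-power; if odd, multiply by the base once.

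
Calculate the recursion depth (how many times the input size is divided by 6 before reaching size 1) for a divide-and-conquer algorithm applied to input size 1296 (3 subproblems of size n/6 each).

For divide and conquer with division factor 6:

Problem sizes at each level:
Level 0: 1296
Level 1: 216
Level 2: 36
Level 3: 6
Level 4: 1

The root is level 0 and the size-1 base case is level 4 (the tree spans levels 0 through 4, i.e. 5 levels counting the root), so the depth is the number of divisions: log_6(1296) = 4

The recursion tree depth is log_6(1296) = 4. At each level, the problem size is divided by 6, so it takes 4 divisions to reduce to a base case of size 1. The algorithm makes 3 recursive calls at each level.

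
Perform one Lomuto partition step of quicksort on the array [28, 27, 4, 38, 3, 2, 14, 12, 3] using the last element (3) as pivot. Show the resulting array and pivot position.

Lomuto partition with pivot = 3:

Initial array: [28, 27, 4, 38, 3, 2, 14, 12, 3]

arr[0]=28 > 3: no swap
arr[1]=27 > 3: no swap
arr[2]=4 > 3: no swap
arr[3]=38 > 3: no swap
arr[4]=3 <= 3: swap with position 0, array becomes [3, 27, 4, 38, 28, 2, 14, 12, 3]
arr[5]=2 <= 3: swap with position 1, array becomes [3, 2, 4, 38, 28, 27, 14, 12, 3]
arr[6]=14 > 3: no swap
arr[7]=12 > 3: no swap

Place pivot at position 2: [3, 2, 3, 38, 28, 27, 14, 12, 4]
Pivot position: 2

After partitioning with pivot 3, the array becomes [3, 2, 3, 38, 28, 27, 14, 12, 4]. The pivot is placed at index 2. All elements to the left of the pivot are <= 3, and all elements to the right are > 3.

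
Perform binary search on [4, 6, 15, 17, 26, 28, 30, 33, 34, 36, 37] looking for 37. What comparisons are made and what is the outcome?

Binary search for 37 in [4, 6, 15, 17, 26, 28, 30, 33, 34, 36, 37]:

lo=0, hi=10, mid=5, arr[mid]=28 -> 28 < 37, search right half
lo=6, hi=10, mid=8, arr[mid]=34 -> 34 < 37, search right half
lo=9, hi=10, mid=9, arr[mid]=36 -> 36 < 37, search right half
lo=10, hi=10, mid=10, arr[mid]=37 -> Found target at index 10!

Binary search finds 37 at index 10 after 4 comparisons. The search repeatedly halves the search space by comparing with the middle element.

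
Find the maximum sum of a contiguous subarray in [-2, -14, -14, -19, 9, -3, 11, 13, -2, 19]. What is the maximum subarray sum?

Using Kadane's algorithm on [-2, -14, -14, -19, 9, -3, 11, 13, -2, 19]:

Scanning through the array:
Position 1 (value -14): max_ending_here = -14, max_so_far = -2
Position 2 (value -14): max_ending_here = -14, max_so_far = -2
Position 3 (value -19): max_ending_here = -19, max_so_far = -2
Position 4 (value 9): max_ending_here = 9, max_so_far = 9
Position 5 (value -3): max_ending_here = 6, max_so_far = 9
Position 6 (value 11): max_ending_here = 17, max_so_far = 17
Position 7 (value 13): max_ending_here = 30, max_so_far = 30
Position 8 (value -2): max_ending_here = 28, max_so_far = 30
Position 9 (value 19): max_ending_here = 47, max_so_far = 47

Maximum subarray: [9, -3, 11, 13, -2, 19]
Maximum sum: 47

The maximum subarray is [9, -3, 11, 13, -2, 19] with sum 47. This subarray runs from index 4 to index 9.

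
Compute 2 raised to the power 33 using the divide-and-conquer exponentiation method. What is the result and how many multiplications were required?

Computing 2^33 by squaring (build up from 2^1; each line after the first costs one multiplication):

2^1 = 2
2^2 = (2^1)^2 = 2^2 = 4
2^4 = (2^2)^2 = 4^2 = 16
2^8 = (2^4)^2 = 16^2 = 256
2^16 = (2^8)^2 = 256^2 = 65536
2^32 = (2^16)^2 = 65536^2 = 4294967296
2^33 = 2 * 2^32 = 2 * 4294967296 = 8589934592

Result: 8589934592
Multiplications needed: 6 (6 lines after 2^1)

2^33 = 8589934592. Using exponentiation by squaring, this requires 6 multiplications. The key idea: if the exponent is even, square the half-power; if odd, multiply by the base once.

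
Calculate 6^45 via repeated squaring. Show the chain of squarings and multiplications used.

Computing 6^45 by squaring (build up from 6^1; each line after the first costs one multiplication):

6^1 = 6
6^2 = (6^1)^2 = 6^2 = 36
6^4 = (6^2)^2 = 36^2 = 1296
6^5 = 6 * 6^4 = 6 * 1296 = 7776
6^10 = (6^5)^2 = 7776^2 = 60466176
6^11 = 6 * 6^10 = 6 * 60466176 = 362797056
6^22 = (6^11)^2 = 362797056^2 = 131621703842267136
6^44 = (6^22)^2 = 131621703842267136^2 = 17324272922341479351919144385642496
6^45 = 6 * 6^44 = 6 * 17324272922341479351919144385642496 = 103945637534048876111514866313854976

Result: 103945637534048876111514866313854976
Multiplications needed: 8 (8 lines after 6^1)

6^45 = 103945637534048876111514866313854976. Using exponentiation by squaring, this requires 8 multiplications. The key idea: if the exponent is even, square the half-power; if odd, multiply by the base once.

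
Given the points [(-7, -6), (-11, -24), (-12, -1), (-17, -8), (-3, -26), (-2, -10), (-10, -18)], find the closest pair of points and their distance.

Computing all pairwise distances among 7 points:

d((-7, -6), (-11, -24)) = 18.4391
d((-7, -6), (-12, -1)) = 7.0711
d((-7, -6), (-17, -8)) = 10.198
d((-7, -6), (-3, -26)) = 20.3961
d((-7, -6), (-2, -10)) = 6.4031
d((-7, -6), (-10, -18)) = 12.3693
d((-11, -24), (-12, -1)) = 23.0217
d((-11, -24), (-17, -8)) = 17.088
d((-11, -24), (-3, -26)) = 8.2462
d((-11, -24), (-2, -10)) = 16.6433
d((-11, -24), (-10, -18)) = 6.0828 <-- minimum
d((-12, -1), (-17, -8)) = 8.6023
d((-12, -1), (-3, -26)) = 26.5707
d((-12, -1), (-2, -10)) = 13.4536
d((-12, -1), (-10, -18)) = 17.1172
d((-17, -8), (-3, -26)) = 22.8035
d((-17, -8), (-2, -10)) = 15.1327
d((-17, -8), (-10, -18)) = 12.2066
d((-3, -26), (-2, -10)) = 16.0312
d((-3, -26), (-10, -18)) = 10.6301
d((-2, -10), (-10, -18)) = 11.3137

Closest pair: (-11, -24) and (-10, -18) with distance 6.0828

The closest pair is (-11, -24) and (-10, -18) with Euclidean distance 6.0828. For 7 points, brute-force pairwise comparison is shown above. For large n, the divide-and-conquer algorithm (sort by x, recurse on halves, check the dividing strip) achieves O(n log n).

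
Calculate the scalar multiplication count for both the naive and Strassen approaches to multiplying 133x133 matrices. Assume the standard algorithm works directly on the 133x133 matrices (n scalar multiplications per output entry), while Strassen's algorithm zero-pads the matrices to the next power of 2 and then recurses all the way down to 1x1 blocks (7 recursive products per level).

Matrix multiplication for 133x133 matrices:

Strassen's algorithm requires power-of-2 dimensions. Pad 133x133 to 256x256 (next power of 2).

Standard algorithm: 133^3 = 2352637 multiplications
Strassen's algorithm: 7^(log2(256)) = 7^8 = 5764801 multiplications
Difference: 2352637 - 5764801 = -3412164 (Strassen uses MORE here due to padding overhead — for small or just-over-power-of-2 n, padding can outweigh the per-level savings)

Standard: 2352637 multiplications (133^3). Strassen: 5764801 multiplications (7^8, after padding to 256x256). Strassen reduces 8 recursive multiplications to 7 at each level.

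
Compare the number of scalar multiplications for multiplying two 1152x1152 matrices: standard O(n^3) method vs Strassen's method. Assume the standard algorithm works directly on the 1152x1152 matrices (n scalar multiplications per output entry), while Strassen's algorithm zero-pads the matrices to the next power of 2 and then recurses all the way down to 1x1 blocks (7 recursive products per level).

Matrix multiplication for 1152x1152 matrices:

Strassen's algorithm requires power-of-2 dimensions. Pad 1152x1152 to 2048x2048 (next power of 2).

Standard algorithm: 1152^3 = 1528823808 multiplications
Strassen's algorithm: 7^(log2(2048)) = 7^11 = 1977326743 multiplications
Difference: 1528823808 - 1977326743 = -448502935 (Strassen uses MORE here due to padding overhead — for small or just-over-power-of-2 n, padding can outweigh the per-level savings)

Standard: 1528823808 multiplications (1152^3). Strassen: 1977326743 multiplications (7^11, after padding to 2048x2048). Strassen reduces 8 recursive multiplications to 7 at each level.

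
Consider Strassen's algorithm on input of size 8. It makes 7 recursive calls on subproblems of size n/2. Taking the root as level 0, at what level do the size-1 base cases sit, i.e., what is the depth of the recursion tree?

For divide and conquer with division factor 2:

Problem sizes at each level:
Level 0: 8
Level 1: 4
Level 2: 2
Level 3: 1

The root is level 0 and the size-1 base case is level 3 (the tree spans levels 0 through 3, i.e. 4 levels counting the root), so the depth is the number of divisions: log_2(8) = 3

The recursion tree depth is log_2(8) = 3. At each level, the problem size is divided by 2, so it takes 3 divisions to reduce to a base case of size 1. The algorithm makes 7 recursive calls at each level.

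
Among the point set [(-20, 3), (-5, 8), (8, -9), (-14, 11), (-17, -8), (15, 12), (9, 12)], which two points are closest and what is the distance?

Computing all pairwise distances among 7 points:

d((-20, 3), (-5, 8)) = 15.8114
d((-20, 3), (8, -9)) = 30.4631
d((-20, 3), (-14, 11)) = 10.0
d((-20, 3), (-17, -8)) = 11.4018
d((-20, 3), (15, 12)) = 36.1386
d((-20, 3), (9, 12)) = 30.3645
d((-5, 8), (8, -9)) = 21.4009
d((-5, 8), (-14, 11)) = 9.4868
d((-5, 8), (-17, -8)) = 20.0
d((-5, 8), (15, 12)) = 20.3961
d((-5, 8), (9, 12)) = 14.5602
d((8, -9), (-14, 11)) = 29.7321
d((8, -9), (-17, -8)) = 25.02
d((8, -9), (15, 12)) = 22.1359
d((8, -9), (9, 12)) = 21.0238
d((-14, 11), (-17, -8)) = 19.2354
d((-14, 11), (15, 12)) = 29.0172
d((-14, 11), (9, 12)) = 23.0217
d((-17, -8), (15, 12)) = 37.7359
d((-17, -8), (9, 12)) = 32.8024
d((15, 12), (9, 12)) = 6.0 <-- minimum

Closest pair: (15, 12) and (9, 12) with distance 6.0

The closest pair is (15, 12) and (9, 12) with Euclidean distance 6.0. For 7 points, brute-force pairwise comparison is shown above. For large n, the divide-and-conquer algorithm (sort by x, recurse on halves, check the dividing strip) achieves O(n log n).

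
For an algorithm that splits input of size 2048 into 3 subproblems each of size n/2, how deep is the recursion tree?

For divide and conquer with division factor 2:

Problem sizes at each level:
Level 0: 2048
Level 1: 1024
Level 2: 512
Level 3: 256
Level 4: 128
Level 5: 64
Level 6: 32
Level 7: 16
Level 8: 8
Level 9: 4
Level 10: 2
Level 11: 1

The root is level 0 and the size-1 base case is level 11 (the tree spans levels 0 through 11, i.e. 12 levels counting the root), so the depth is the number of divisions: log_2(2048) = 11

The recursion tree depth is log_2(2048) = 11. At each level, the problem size is divided by 2, so it takes 11 divisions to reduce to a base case of size 1. The algorithm makes 3 recursive calls at each level.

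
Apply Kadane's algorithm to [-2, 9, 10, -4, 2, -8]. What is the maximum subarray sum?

Using Kadane's algorithm on [-2, 9, 10, -4, 2, -8]:

Scanning through the array:
Position 1 (value 9): max_ending_here = 9, max_so_far = 9
Position 2 (value 10): max_ending_here = 19, max_so_far = 19
Position 3 (value -4): max_ending_here = 15, max_so_far = 19
Position 4 (value 2): max_ending_here = 17, max_so_far = 19
Position 5 (value -8): max_ending_here = 9, max_so_far = 19

Maximum subarray: [9, 10]
Maximum sum: 19

The maximum subarray is [9, 10] with sum 19. This subarray runs from index 1 to index 2.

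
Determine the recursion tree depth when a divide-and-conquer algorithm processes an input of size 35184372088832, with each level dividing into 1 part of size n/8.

For divide and conquer with division factor 8:

Problem sizes at each level:
Level 0: 35184372088832
Level 1: 4398046511104
Level 2: 549755813888
Level 3: 68719476736
Level 4: 8589934592
Level 5: 1073741824
Level 6: 134217728
Level 7: 16777216
Level 8: 2097152
Level 9: 262144
Level 10: 32768
Level 11: 4096
Level 12: 512
Level 13: 64
Level 14: 8
Level 15: 1

The root is level 0 and the size-1 base case is level 15 (the tree spans levels 0 through 15, i.e. 16 levels counting the root), so the depth is the number of divisions: log_8(35184372088832) = 15

The recursion tree depth is log_8(35184372088832) = 15. At each level, the problem size is divided by 8, so it takes 15 divisions to reduce to a base case of size 1. The algorithm makes 1 recursive call at each level.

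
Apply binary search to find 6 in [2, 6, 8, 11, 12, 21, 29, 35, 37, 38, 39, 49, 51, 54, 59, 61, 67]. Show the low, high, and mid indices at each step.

Binary search for 6 in [2, 6, 8, 11, 12, 21, 29, 35, 37, 38, 39, 49, 51, 54, 59, 61, 67]:

lo=0, hi=16, mid=8, arr[mid]=37 -> 37 > 6, search left half
lo=0, hi=7, mid=3, arr[mid]=11 -> 11 > 6, search left half
lo=0, hi=2, mid=1, arr[mid]=6 -> Found target at index 1!

Binary search finds 6 at index 1 after 3 comparisons. The search repeatedly halves the search space by comparing with the middle element.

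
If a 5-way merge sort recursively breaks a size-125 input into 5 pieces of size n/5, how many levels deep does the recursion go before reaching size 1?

For divide and conquer with division factor 5:

Problem sizes at each level:
Level 0: 125
Level 1: 25
Level 2: 5
Level 3: 1

The root is level 0 and the size-1 base case is level 3 (the tree spans levels 0 through 3, i.e. 4 levels counting the root), so the depth is the number of divisions: log_5(125) = 3

The recursion tree depth is log_5(125) = 3. At each level, the problem size is divided by 5, so it takes 3 divisions to reduce to a base case of size 1. The algorithm makes 5 recursive calls at each level.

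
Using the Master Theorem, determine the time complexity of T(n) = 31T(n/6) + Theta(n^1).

Master Theorem for T(n) = 31T(n/6) + O(n^1):

a = 31, b = 6, c = 1
log_b(a) = log_6(31) = 1.9165

Case 1: c = 1 < log_6(31) = 1.9165
T(n) = O(n^(log_6 31))

For T(n) = 31T(n/6) + O(n^1): log_6(31) = 1.9165. This is Case 1 of the Master Theorem (c < log_b(a), work dominated by leaves), giving O(n^(log_6 31)).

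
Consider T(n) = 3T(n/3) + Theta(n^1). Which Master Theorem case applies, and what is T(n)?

Master Theorem for T(n) = 3T(n/3) + O(n^1):

a = 3, b = 3, c = 1
log_b(a) = log_3(3) = 1.0000

Case 2: c = 1 = log_3(3) = 1.0000
T(n) = O(n^1 log n) = O(n log n)

For T(n) = 3T(n/3) + O(n^1): log_3(3) = 1.0000. This is Case 2 of the Master Theorem (c = log_b(a), equal work at all levels), giving O(n log n).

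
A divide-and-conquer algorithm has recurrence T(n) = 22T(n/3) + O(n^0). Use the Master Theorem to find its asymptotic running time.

Master Theorem for T(n) = 22T(n/3) + O(n^0):

a = 22, b = 3, c = 0
log_b(a) = log_3(22) = 2.8136

Case 1: c = 0 < log_3(22) = 2.8136
T(n) = O(n^(log_3 22))

For T(n) = 22T(n/3) + O(n^0): log_3(22) = 2.8136. This is Case 1 of the Master Theorem (c < log_b(a), work dominated by leaves), giving O(n^(log_3 22)).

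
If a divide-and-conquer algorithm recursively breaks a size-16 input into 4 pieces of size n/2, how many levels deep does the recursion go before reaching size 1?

For divide and conquer with division factor 2:

Problem sizes at each level:
Level 0: 16
Level 1: 8
Level 2: 4
Level 3: 2
Level 4: 1

The root is level 0 and the size-1 base case is level 4 (the tree spans levels 0 through 4, i.e. 5 levels counting the root), so the depth is the number of divisions: log_2(16) = 4

The recursion tree depth is log_2(16) = 4. At each level, the problem size is divided by 2, so it takes 4 divisions to reduce to a base case of size 1. The algorithm makes 4 recursive calls at each level.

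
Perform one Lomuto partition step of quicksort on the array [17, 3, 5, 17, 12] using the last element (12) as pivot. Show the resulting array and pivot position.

Lomuto partition with pivot = 12:

Initial array: [17, 3, 5, 17, 12]

arr[0]=17 > 12: no swap
arr[1]=3 <= 12: swap with position 0, array becomes [3, 17, 5, 17, 12]
arr[2]=5 <= 12: swap with position 1, array becomes [3, 5, 17, 17, 12]
arr[3]=17 > 12: no swap

Place pivot at position 2: [3, 5, 12, 17, 17]
Pivot position: 2

After partitioning with pivot 12, the array becomes [3, 5, 12, 17, 17]. The pivot is placed at index 2. All elements to the left of the pivot are <= 12, and all elements to the right are > 12.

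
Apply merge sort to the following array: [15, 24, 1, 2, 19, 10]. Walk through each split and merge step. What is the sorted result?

Merge sort trace:

Split: [15, 24, 1, 2, 19, 10] -> [15, 24, 1] and [2, 19, 10]
  Split: [15, 24, 1] -> [15] and [24, 1]
    Split: [24, 1] -> [24] and [1]
    Merge: [24] + [1] -> [1, 24]
  Merge: [15] + [1, 24] -> [1, 15, 24]
  Split: [2, 19, 10] -> [2] and [19, 10]
    Split: [19, 10] -> [19] and [10]
    Merge: [19] + [10] -> [10, 19]
  Merge: [2] + [10, 19] -> [2, 10, 19]
Merge: [1, 15, 24] + [2, 10, 19] -> [1, 2, 10, 15, 19, 24]

Final sorted array: [1, 2, 10, 15, 19, 24]

The merge sort proceeds by recursively splitting the array and merging sorted halves.
After all merges, the sorted array is [1, 2, 10, 15, 19, 24].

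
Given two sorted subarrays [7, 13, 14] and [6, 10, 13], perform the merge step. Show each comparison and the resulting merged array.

Merging process:

Compare 7 vs 6: take 6 from right. Merged: [6]
Compare 7 vs 10: take 7 from left. Merged: [6, 7]
Compare 13 vs 10: take 10 from right. Merged: [6, 7, 10]
Compare 13 vs 13: take 13 from left. Merged: [6, 7, 10, 13]
Compare 14 vs 13: take 13 from right. Merged: [6, 7, 10, 13, 13]
Append remaining from left: [14]. Merged: [6, 7, 10, 13, 13, 14]

Final merged array: [6, 7, 10, 13, 13, 14]
Total comparisons: 5

The merged array is [6, 7, 10, 13, 13, 14], requiring 5 comparisons. The merge step runs in O(n) time where n is the total number of elements.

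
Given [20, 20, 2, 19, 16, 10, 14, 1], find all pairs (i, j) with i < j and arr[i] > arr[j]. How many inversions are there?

Finding inversions in [20, 20, 2, 19, 16, 10, 14, 1]:

(0, 2): arr[0]=20 > arr[2]=2
(0, 3): arr[0]=20 > arr[3]=19
(0, 4): arr[0]=20 > arr[4]=16
(0, 5): arr[0]=20 > arr[5]=10
(0, 6): arr[0]=20 > arr[6]=14
(0, 7): arr[0]=20 > arr[7]=1
(1, 2): arr[1]=20 > arr[2]=2
(1, 3): arr[1]=20 > arr[3]=19
(1, 4): arr[1]=20 > arr[4]=16
(1, 5): arr[1]=20 > arr[5]=10
(1, 6): arr[1]=20 > arr[6]=14
(1, 7): arr[1]=20 > arr[7]=1
(2, 7): arr[2]=2 > arr[7]=1
(3, 4): arr[3]=19 > arr[4]=16
(3, 5): arr[3]=19 > arr[5]=10
(3, 6): arr[3]=19 > arr[6]=14
(3, 7): arr[3]=19 > arr[7]=1
(4, 5): arr[4]=16 > arr[5]=10
(4, 6): arr[4]=16 > arr[6]=14
(4, 7): arr[4]=16 > arr[7]=1
(5, 7): arr[5]=10 > arr[7]=1
(6, 7): arr[6]=14 > arr[7]=1

Total inversions: 22

The array has 22 inversion(s): (0,2), (0,3), (0,4), (0,5), (0,6), (0,7), (1,2), (1,3), (1,4), (1,5), (1,6), (1,7), (2,7), (3,4), (3,5), (3,6), (3,7), (4,5), (4,6), (4,7), (5,7), (6,7). Each pair (i,j) satisfies i < j and arr[i] > arr[j].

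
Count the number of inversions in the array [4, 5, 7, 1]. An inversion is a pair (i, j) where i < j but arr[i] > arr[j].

Finding inversions in [4, 5, 7, 1]:

(0, 3): arr[0]=4 > arr[3]=1
(1, 3): arr[1]=5 > arr[3]=1
(2, 3): arr[2]=7 > arr[3]=1

Total inversions: 3

The array has 3 inversion(s): (0,3), (1,3), (2,3). Each pair (i,j) satisfies i < j and arr[i] > arr[j].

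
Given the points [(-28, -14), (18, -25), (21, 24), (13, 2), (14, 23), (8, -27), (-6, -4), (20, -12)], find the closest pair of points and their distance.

Computing all pairwise distances among 8 points:

d((-28, -14), (18, -25)) = 47.2969
d((-28, -14), (21, 24)) = 62.0081
d((-28, -14), (13, 2)) = 44.0114
d((-28, -14), (14, 23)) = 55.9732
d((-28, -14), (8, -27)) = 38.2753
d((-28, -14), (-6, -4)) = 24.1661
d((-28, -14), (20, -12)) = 48.0416
d((18, -25), (21, 24)) = 49.0918
d((18, -25), (13, 2)) = 27.4591
d((18, -25), (14, 23)) = 48.1664
d((18, -25), (8, -27)) = 10.198
d((18, -25), (-6, -4)) = 31.8904
d((18, -25), (20, -12)) = 13.1529
d((21, 24), (13, 2)) = 23.4094
d((21, 24), (14, 23)) = 7.0711 <-- minimum
d((21, 24), (8, -27)) = 52.6308
d((21, 24), (-6, -4)) = 38.8973
d((21, 24), (20, -12)) = 36.0139
d((13, 2), (14, 23)) = 21.0238
d((13, 2), (8, -27)) = 29.4279
d((13, 2), (-6, -4)) = 19.9249
d((13, 2), (20, -12)) = 15.6525
d((14, 23), (8, -27)) = 50.3587
d((14, 23), (-6, -4)) = 33.6006
d((14, 23), (20, -12)) = 35.5106
d((8, -27), (-6, -4)) = 26.9258
d((8, -27), (20, -12)) = 19.2094
d((-6, -4), (20, -12)) = 27.2029

Closest pair: (21, 24) and (14, 23) with distance 7.0711

The closest pair is (21, 24) and (14, 23) with Euclidean distance 7.0711. For 8 points, brute-force pairwise comparison is shown above. For large n, the divide-and-conquer algorithm (sort by x, recurse on halves, check the dividing strip) achieves O(n log n).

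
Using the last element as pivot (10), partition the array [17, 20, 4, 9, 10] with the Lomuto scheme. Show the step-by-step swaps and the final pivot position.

Lomuto partition with pivot = 10:

Initial array: [17, 20, 4, 9, 10]

arr[0]=17 > 10: no swap
arr[1]=20 > 10: no swap
arr[2]=4 <= 10: swap with position 0, array becomes [4, 20, 17, 9, 10]
arr[3]=9 <= 10: swap with position 1, array becomes [4, 9, 17, 20, 10]

Place pivot at position 2: [4, 9, 10, 20, 17]
Pivot position: 2

After partitioning with pivot 10, the array becomes [4, 9, 10, 20, 17]. The pivot is placed at index 2. All elements to the left of the pivot are <= 10, and all elements to the right are > 10.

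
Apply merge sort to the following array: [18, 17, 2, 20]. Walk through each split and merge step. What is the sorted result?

Merge sort trace:

Split: [18, 17, 2, 20] -> [18, 17] and [2, 20]
  Split: [18, 17] -> [18] and [17]
  Merge: [18] + [17] -> [17, 18]
  Split: [2, 20] -> [2] and [20]
  Merge: [2] + [20] -> [2, 20]
Merge: [17, 18] + [2, 20] -> [2, 17, 18, 20]

Final sorted array: [2, 17, 18, 20]

The merge sort proceeds by recursively splitting the array and merging sorted halves.
After all merges, the sorted array is [2, 17, 18, 20].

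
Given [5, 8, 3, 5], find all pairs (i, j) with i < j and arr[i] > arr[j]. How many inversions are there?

Finding inversions in [5, 8, 3, 5]:

(0, 2): arr[0]=5 > arr[2]=3
(1, 2): arr[1]=8 > arr[2]=3
(1, 3): arr[1]=8 > arr[3]=5

Total inversions: 3

The array has 3 inversion(s): (0,2), (1,2), (1,3). Each pair (i,j) satisfies i < j and arr[i] > arr[j].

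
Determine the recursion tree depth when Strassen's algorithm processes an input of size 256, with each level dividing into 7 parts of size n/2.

For divide and conquer with division factor 2:

Problem sizes at each level:
Level 0: 256
Level 1: 128
Level 2: 64
Level 3: 32
Level 4: 16
Level 5: 8
Level 6: 4
Level 7: 2
Level 8: 1

The root is level 0 and the size-1 base case is level 8 (the tree spans levels 0 through 8, i.e. 9 levels counting the root), so the depth is the number of divisions: log_2(256) = 8

The recursion tree depth is log_2(256) = 8. At each level, the problem size is divided by 2, so it takes 8 divisions to reduce to a base case of size 1. The algorithm makes 7 recursive calls at each level.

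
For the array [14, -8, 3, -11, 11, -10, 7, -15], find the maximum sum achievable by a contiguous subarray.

Using Kadane's algorithm on [14, -8, 3, -11, 11, -10, 7, -15]:

Scanning through the array:
Position 1 (value -8): max_ending_here = 6, max_so_far = 14
Position 2 (value 3): max_ending_here = 9, max_so_far = 14
Position 3 (value -11): max_ending_here = -2, max_so_far = 14
Position 4 (value 11): max_ending_here = 11, max_so_far = 14
Position 5 (value -10): max_ending_here = 1, max_so_far = 14
Position 6 (value 7): max_ending_here = 8, max_so_far = 14
Position 7 (value -15): max_ending_here = -7, max_so_far = 14

Maximum subarray: [14]
Maximum sum: 14

The maximum subarray is [14] with sum 14. This subarray runs from index 0 to index 0.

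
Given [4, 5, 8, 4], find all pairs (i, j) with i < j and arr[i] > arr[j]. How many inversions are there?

Finding inversions in [4, 5, 8, 4]:

(1, 3): arr[1]=5 > arr[3]=4
(2, 3): arr[2]=8 > arr[3]=4

Total inversions: 2

The array has 2 inversion(s): (1,3), (2,3). Each pair (i,j) satisfies i < j and arr[i] > arr[j].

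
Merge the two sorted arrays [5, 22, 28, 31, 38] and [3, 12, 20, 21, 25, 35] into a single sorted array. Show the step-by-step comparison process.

Merging process:

Compare 5 vs 3: take 3 from right. Merged: [3]
Compare 5 vs 12: take 5 from left. Merged: [3, 5]
Compare 22 vs 12: take 12 from right. Merged: [3, 5, 12]
Compare 22 vs 20: take 20 from right. Merged: [3, 5, 12, 20]
Compare 22 vs 21: take 21 from right. Merged: [3, 5, 12, 20, 21]
Compare 22 vs 25: take 22 from left. Merged: [3, 5, 12, 20, 21, 22]
Compare 28 vs 25: take 25 from right. Merged: [3, 5, 12, 20, 21, 22, 25]
Compare 28 vs 35: take 28 from left. Merged: [3, 5, 12, 20, 21, 22, 25, 28]
Compare 31 vs 35: take 31 from left. Merged: [3, 5, 12, 20, 21, 22, 25, 28, 31]
Compare 38 vs 35: take 35 from right. Merged: [3, 5, 12, 20, 21, 22, 25, 28, 31, 35]
Append remaining from left: [38]. Merged: [3, 5, 12, 20, 21, 22, 25, 28, 31, 35, 38]

Final merged array: [3, 5, 12, 20, 21, 22, 25, 28, 31, 35, 38]
Total comparisons: 10

The merged array is [3, 5, 12, 20, 21, 22, 25, 28, 31, 35, 38], requiring 10 comparisons. The merge step runs in O(n) time where n is the total number of elements.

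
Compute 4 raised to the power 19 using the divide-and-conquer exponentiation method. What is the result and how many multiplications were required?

Computing 4^19 by squaring (build up from 4^1; each line after the first costs one multiplication):

4^1 = 4
4^2 = (4^1)^2 = 4^2 = 16
4^4 = (4^2)^2 = 16^2 = 256
4^8 = (4^4)^2 = 256^2 = 65536
4^9 = 4 * 4^8 = 4 * 65536 = 262144
4^18 = (4^9)^2 = 262144^2 = 68719476736
4^19 = 4 * 4^18 = 4 * 68719476736 = 274877906944

Result: 274877906944
Multiplications needed: 6 (6 lines after 4^1)

4^19 = 274877906944. Using exponentiation by squaring, this requires 6 multiplications. The key idea: if the exponent is even, square the half-power; if odd, multiply by the base once.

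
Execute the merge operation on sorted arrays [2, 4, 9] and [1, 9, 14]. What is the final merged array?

Merging process:

Compare 2 vs 1: take 1 from right. Merged: [1]
Compare 2 vs 9: take 2 from left. Merged: [1, 2]
Compare 4 vs 9: take 4 from left. Merged: [1, 2, 4]
Compare 9 vs 9: take 9 from left. Merged: [1, 2, 4, 9]
Append remaining from right: [9, 14]. Merged: [1, 2, 4, 9, 9, 14]

Final merged array: [1, 2, 4, 9, 9, 14]
Total comparisons: 4

The merged array is [1, 2, 4, 9, 9, 14], requiring 4 comparisons. The merge step runs in O(n) time where n is the total number of elements.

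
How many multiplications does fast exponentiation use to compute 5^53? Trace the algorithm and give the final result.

Computing 5^53 by squaring (build up from 5^1; each line after the first costs one multiplication):

5^1 = 5
5^2 = (5^1)^2 = 5^2 = 25
5^3 = 5 * 5^2 = 5 * 25 = 125
5^6 = (5^3)^2 = 125^2 = 15625
5^12 = (5^6)^2 = 15625^2 = 244140625
5^13 = 5 * 5^12 = 5 * 244140625 = 1220703125
5^26 = (5^13)^2 = 1220703125^2 = 1490116119384765625
5^52 = (5^26)^2 = 1490116119384765625^2 = 2220446049250313080847263336181640625
5^53 = 5 * 5^52 = 5 * 2220446049250313080847263336181640625 = 11102230246251565404236316680908203125

Result: 11102230246251565404236316680908203125
Multiplications needed: 8 (8 lines after 5^1)

5^53 = 11102230246251565404236316680908203125. Using exponentiation by squaring, this requires 8 multiplications. The key idea: if the exponent is even, square the half-power; if odd, multiply by the base once.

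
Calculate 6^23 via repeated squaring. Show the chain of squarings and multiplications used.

Computing 6^23 by squaring (build up from 6^1; each line after the first costs one multiplication):

6^1 = 6
6^2 = (6^1)^2 = 6^2 = 36
6^4 = (6^2)^2 = 36^2 = 1296
6^5 = 6 * 6^4 = 6 * 1296 = 7776
6^10 = (6^5)^2 = 7776^2 = 60466176
6^11 = 6 * 6^10 = 6 * 60466176 = 362797056
6^22 = (6^11)^2 = 362797056^2 = 131621703842267136
6^23 = 6 * 6^22 = 6 * 131621703842267136 = 789730223053602816

Result: 789730223053602816
Multiplications needed: 7 (7 lines after 6^1)

6^23 = 789730223053602816. Using exponentiation by squaring, this requires 7 multiplications. The key idea: if the exponent is even, square the half-power; if odd, multiply by the base once.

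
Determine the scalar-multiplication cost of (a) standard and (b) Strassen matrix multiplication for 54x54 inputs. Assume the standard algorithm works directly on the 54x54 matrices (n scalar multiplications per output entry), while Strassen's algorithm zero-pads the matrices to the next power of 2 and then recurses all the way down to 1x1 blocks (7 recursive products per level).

Matrix multiplication for 54x54 matrices:

Strassen's algorithm requires power-of-2 dimensions. Pad 54x54 to 64x64 (next power of 2).

Standard algorithm: 54^3 = 157464 multiplications
Strassen's algorithm: 7^(log2(64)) = 7^6 = 117649 multiplications
Savings: 157464 - 117649 = 39815 multiplications

Standard: 157464 multiplications (54^3). Strassen: 117649 multiplications (7^6, after padding to 64x64). Strassen reduces 8 recursive multiplications to 7 at each level.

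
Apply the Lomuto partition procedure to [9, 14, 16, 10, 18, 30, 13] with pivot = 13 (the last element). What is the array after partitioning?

Lomuto partition with pivot = 13:

Initial array: [9, 14, 16, 10, 18, 30, 13]

arr[0]=9 <= 13: swap with position 0, array becomes [9, 14, 16, 10, 18, 30, 13]
arr[1]=14 > 13: no swap
arr[2]=16 > 13: no swap
arr[3]=10 <= 13: swap with position 1, array becomes [9, 10, 16, 14, 18, 30, 13]
arr[4]=18 > 13: no swap
arr[5]=30 > 13: no swap

Place pivot at position 2: [9, 10, 13, 14, 18, 30, 16]
Pivot position: 2

After partitioning with pivot 13, the array becomes [9, 10, 13, 14, 18, 30, 16]. The pivot is placed at index 2. All elements to the left of the pivot are <= 13, and all elements to the right are > 13.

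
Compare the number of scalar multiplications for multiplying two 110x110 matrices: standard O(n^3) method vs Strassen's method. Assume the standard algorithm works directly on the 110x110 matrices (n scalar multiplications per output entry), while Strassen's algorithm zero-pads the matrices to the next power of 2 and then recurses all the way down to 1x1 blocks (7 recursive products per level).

Matrix multiplication for 110x110 matrices:

Strassen's algorithm requires power-of-2 dimensions. Pad 110x110 to 128x128 (next power of 2).

Standard algorithm: 110^3 = 1331000 multiplications
Strassen's algorithm: 7^(log2(128)) = 7^7 = 823543 multiplications
Savings: 1331000 - 823543 = 507457 multiplications

Standard: 1331000 multiplications (110^3). Strassen: 823543 multiplications (7^7, after padding to 128x128). Strassen reduces 8 recursive multiplications to 7 at each level.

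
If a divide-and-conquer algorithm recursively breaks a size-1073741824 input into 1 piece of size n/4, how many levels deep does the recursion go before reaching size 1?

For divide and conquer with division factor 4:

Problem sizes at each level:
Level 0: 1073741824
Level 1: 268435456
Level 2: 67108864
Level 3: 16777216
Level 4: 4194304
Level 5: 1048576
Level 6: 262144
Level 7: 65536
Level 8: 16384
Level 9: 4096
Level 10: 1024
Level 11: 256
Level 12: 64
Level 13: 16
Level 14: 4
Level 15: 1

The root is level 0 and the size-1 base case is level 15 (the tree spans levels 0 through 15, i.e. 16 levels counting the root), so the depth is the number of divisions: log_4(1073741824) = 15

The recursion tree depth is log_4(1073741824) = 15. At each level, the problem size is divided by 4, so it takes 15 divisions to reduce to a base case of size 1. The algorithm makes 1 recursive call at each level.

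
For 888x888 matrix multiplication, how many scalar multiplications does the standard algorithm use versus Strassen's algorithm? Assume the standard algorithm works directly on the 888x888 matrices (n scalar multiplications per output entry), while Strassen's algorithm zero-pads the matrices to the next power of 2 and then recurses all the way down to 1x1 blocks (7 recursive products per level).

Matrix multiplication for 888x888 matrices:

Strassen's algorithm requires power-of-2 dimensions. Pad 888x888 to 1024x1024 (next power of 2).

Standard algorithm: 888^3 = 700227072 multiplications
Strassen's algorithm: 7^(log2(1024)) = 7^10 = 282475249 multiplications
Savings: 700227072 - 282475249 = 417751823 multiplications

Standard: 700227072 multiplications (888^3). Strassen: 282475249 multiplications (7^10, after padding to 1024x1024). Strassen reduces 8 recursive multiplications to 7 at each level.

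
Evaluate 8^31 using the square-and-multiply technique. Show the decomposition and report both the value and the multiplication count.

Computing 8^31 by squaring (build up from 8^1; each line after the first costs one multiplication):

8^1 = 8
8^2 = (8^1)^2 = 8^2 = 64
8^3 = 8 * 8^2 = 8 * 64 = 512
8^6 = (8^3)^2 = 512^2 = 262144
8^7 = 8 * 8^6 = 8 * 262144 = 2097152
8^14 = (8^7)^2 = 2097152^2 = 4398046511104
8^15 = 8 * 8^14 = 8 * 4398046511104 = 35184372088832
8^30 = (8^15)^2 = 35184372088832^2 = 1237940039285380274899124224
8^31 = 8 * 8^30 = 8 * 1237940039285380274899124224 = 9903520314283042199192993792

Result: 9903520314283042199192993792
Multiplications needed: 8 (8 lines after 8^1)

8^31 = 9903520314283042199192993792. Using exponentiation by squaring, this requires 8 multiplications. The key idea: if the exponent is even, square the half-power; if odd, multiply by the base once.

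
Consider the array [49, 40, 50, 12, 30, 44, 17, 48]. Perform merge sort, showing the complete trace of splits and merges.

Merge sort trace:

Split: [49, 40, 50, 12, 30, 44, 17, 48] -> [49, 40, 50, 12] and [30, 44, 17, 48]
  Split: [49, 40, 50, 12] -> [49, 40] and [50, 12]
    Split: [49, 40] -> [49] and [40]
    Merge: [49] + [40] -> [40, 49]
    Split: [50, 12] -> [50] and [12]
    Merge: [50] + [12] -> [12, 50]
  Merge: [40, 49] + [12, 50] -> [12, 40, 49, 50]
  Split: [30, 44, 17, 48] -> [30, 44] and [17, 48]
    Split: [30, 44] -> [30] and [44]
    Merge: [30] + [44] -> [30, 44]
    Split: [17, 48] -> [17] and [48]
    Merge: [17] + [48] -> [17, 48]
  Merge: [30, 44] + [17, 48] -> [17, 30, 44, 48]
Merge: [12, 40, 49, 50] + [17, 30, 44, 48] -> [12, 17, 30, 40, 44, 48, 49, 50]

Final sorted array: [12, 17, 30, 40, 44, 48, 49, 50]

The merge sort proceeds by recursively splitting the array and merging sorted halves.
After all merges, the sorted array is [12, 17, 30, 40, 44, 48, 49, 50].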